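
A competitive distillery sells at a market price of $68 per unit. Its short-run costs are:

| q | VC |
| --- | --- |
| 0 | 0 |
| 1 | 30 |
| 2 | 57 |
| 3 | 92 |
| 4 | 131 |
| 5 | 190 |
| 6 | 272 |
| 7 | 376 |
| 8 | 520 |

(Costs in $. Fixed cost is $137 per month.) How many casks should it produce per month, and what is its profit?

q = 5; profit = $13

Tabulate TR − TC: q=0: -137; q=1: -99; q=2: -58; q=3: -25; q=4: 4; q=5: 13; q=6: -1; q=7: -37; q=8: -113.
Profit is maximized at q = 5. AVC there is 190/5 = $38 ≤ P, so producing beats shutting down (which would give -$137).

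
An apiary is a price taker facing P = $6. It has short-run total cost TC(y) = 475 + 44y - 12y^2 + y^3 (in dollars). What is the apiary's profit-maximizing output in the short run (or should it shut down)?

Strip out fixed cost: VC = 44y - 12y^2 + y^3. Then AVC = 44 - 12y + y^2 and MC = 44 - 24y + 3y^2.
AVC is minimized where dAVC/dy = -12 + 2y = 0, at y = 6; min AVC = 44 - 12·6 + 6^2 = $8.
Since P = $6 < min AVC = $8, price fails to cover variable cost at any output.
The firm minimizes its loss by shutting down and losing only its fixed cost of $475.

Shut down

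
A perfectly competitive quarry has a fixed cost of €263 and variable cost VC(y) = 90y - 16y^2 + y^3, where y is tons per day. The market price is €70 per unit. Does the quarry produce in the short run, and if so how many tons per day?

Produce at y = 10

Strip out fixed cost: VC = 90y - 16y^2 + y^3. Then AVC = 90 - 16y + y^2 and MC = 90 - 32y + 3y^2.
AVC is minimized where dAVC/dy = -16 + 2y = 0, at y = 8; min AVC = 90 - 16·8 + 8^2 = €26.
Since P = €70 ≥ min AVC = €26, price covers variable cost and the firm should produce.
P = MC gives 20 - 32y + 3y^2 = 0, with roots 2/3 and 10. Take the larger (rising MC): y* = 10.
Check: AVC at y = 10 is €30 ≤ P, so revenue covers variable cost.
Profit = P·y − TC = 70·10 − 563 = €137.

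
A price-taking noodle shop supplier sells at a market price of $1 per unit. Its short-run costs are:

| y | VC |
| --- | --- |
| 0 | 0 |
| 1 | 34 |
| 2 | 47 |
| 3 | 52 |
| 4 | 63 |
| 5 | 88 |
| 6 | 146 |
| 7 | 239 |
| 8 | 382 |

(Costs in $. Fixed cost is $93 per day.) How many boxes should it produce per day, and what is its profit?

Profit at each row (π = 1y − TC): y=0: -93; y=1: -126; y=2: -138; y=3: -142; y=4: -152; y=5: -176; y=6: -233; y=7: -325; y=8: -467.
Profit is highest at y = 0. Equivalently, the lowest AVC in the table is 63/4 ≈ $15.75 at y = 4, and P = $1 falls below it — price never covers variable cost, so the firm shuts down and loses only its fixed cost.

y = 0 (shut down); profit = -$93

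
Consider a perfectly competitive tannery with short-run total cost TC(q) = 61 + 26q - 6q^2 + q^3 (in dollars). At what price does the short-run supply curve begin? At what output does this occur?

$17 per unit, at q = 3

Short-run supply begins at min AVC. From VC = 26q - 6q^2 + q^3, AVC = 26 - 6q + q^2.
At the minimum of AVC, MC = AVC. MC = 26 - 12q + 3q^2; setting MC = AVC gives 2q^2 - 6q = 0, so q = 3. min AVC = 17.
For P < $17 the firm produces nothing.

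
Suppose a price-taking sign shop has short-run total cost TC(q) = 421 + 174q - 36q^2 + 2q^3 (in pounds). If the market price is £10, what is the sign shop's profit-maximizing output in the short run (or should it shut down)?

Strip out fixed cost: VC = 174q - 36q^2 + 2q^3. Then AVC = 174 - 36q + 2q^2 and MC = 174 - 72q + 6q^2.
AVC is minimized where dAVC/dq = -36 + 4q = 0, at q = 9; min AVC = 174 - 36·9 + 2·9^2 = £12.
Since P = £10 < min AVC = £12, price fails to cover variable cost at any output.
Best response: produce nothing and absorb the £421 fixed cost.

Shut down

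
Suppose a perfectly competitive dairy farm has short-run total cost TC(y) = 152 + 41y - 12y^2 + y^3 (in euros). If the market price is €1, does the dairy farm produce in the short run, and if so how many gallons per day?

Shut down

Strip out fixed cost: VC = 41y - 12y^2 + y^3. Then AVC = 41 - 12y + y^2 and MC = 41 - 24y + 3y^2.
AVC hits its minimum where MC = AVC, at y = 6, giving min AVC = 41 - 12·6 + 6^2 = €5.
Since P = €1 < min AVC = €5, price fails to cover variable cost at any output.
Best response: produce nothing and absorb the €152 fixed cost.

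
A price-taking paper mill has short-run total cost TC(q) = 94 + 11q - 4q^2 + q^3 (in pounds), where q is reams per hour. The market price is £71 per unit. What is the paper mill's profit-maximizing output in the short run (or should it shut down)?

Strip out fixed cost: VC = 11q - 4q^2 + q^3. Then AVC = 11 - 4q + q^2 and MC = 11 - 8q + 3q^2.
AVC hits its minimum where MC = AVC, at q = 2, giving min AVC = 11 - 4·2 + 2^2 = £7.
P = £71 exceeds min AVC = £7, so the firm stays open.
Set P = MC: 71 = 11 - 8q + 3q^2 → -60 - 8q + 3q^2 = 0. The roots are q = -10/3 and q = 6; the profit-maximizing output is on the rising part of MC, so q* = 6.
Check: AVC at q = 6 is £23 ≤ P, so revenue covers variable cost.
Profit = P·q − TC = 71·6 − 232 = £194.

Produce at q = 6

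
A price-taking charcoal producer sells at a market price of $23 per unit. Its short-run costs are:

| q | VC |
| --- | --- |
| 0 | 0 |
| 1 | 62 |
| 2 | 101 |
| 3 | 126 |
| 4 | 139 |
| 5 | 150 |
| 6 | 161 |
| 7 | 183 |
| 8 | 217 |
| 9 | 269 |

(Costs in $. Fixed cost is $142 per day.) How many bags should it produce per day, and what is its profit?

Tabulate TR − TC: q=0: -142; q=1: -181; q=2: -197; q=3: -199; q=4: -189; q=5: -177; q=6: -165; q=7: -164; q=8: -175; q=9: -204.
Profit is highest at q = 0. Equivalently, the lowest AVC in the table is 183/7 ≈ $26.14 at q = 7, and P = $23 falls below it — price never covers variable cost, so the firm shuts down and loses only its fixed cost.

q = 0 (shut down); profit = -$142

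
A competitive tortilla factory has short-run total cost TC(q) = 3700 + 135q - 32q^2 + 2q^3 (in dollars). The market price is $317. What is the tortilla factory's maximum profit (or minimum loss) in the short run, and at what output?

AVC = 135 - 32q + 2q^2 has its minimum $7 at q = 8; price $317 clears that bar, so the firm operates.
MC = 135 - 64q + 6q^2. Setting P = MC and taking the root on the rising branch gives q* = 13.
TR = 317·13 = 4121. TC = 3700 + 741 = 4441. Profit = 4121 − 4441 = -$320.
That loss of $320 beats the $3700 the firm would lose by shutting down; producing recovers $3380 of fixed cost.

Profit = -$320 at q = 13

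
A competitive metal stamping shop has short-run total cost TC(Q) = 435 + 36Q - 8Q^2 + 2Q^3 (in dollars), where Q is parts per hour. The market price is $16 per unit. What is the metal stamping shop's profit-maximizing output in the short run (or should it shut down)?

Shut down

From TC, MC = TC'(Q) = 36 - 16Q + 6Q^2 and AVC = VC/Q = 36 - 8Q + 2Q^2.
AVC hits its minimum where MC = AVC, at Q = 2, giving min AVC = 36 - 8·2 + 2·2^2 = $28.
P = $16 lies below min AVC = $28; no output level covers variable cost.
Shutting down limits the loss to fixed cost, $435.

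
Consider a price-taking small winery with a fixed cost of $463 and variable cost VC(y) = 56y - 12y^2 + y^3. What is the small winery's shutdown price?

The shutdown price is the minimum of AVC. VC = 56y - 12y^2 + y^3, so AVC = 56 - 12y + y^2.
At the minimum of AVC, MC = AVC. MC = 56 - 24y + 3y^2; setting MC = AVC gives 2y^2 - 12y = 0, so y = 6. min AVC = 20.
So the shutdown price is $20.

$20 per unit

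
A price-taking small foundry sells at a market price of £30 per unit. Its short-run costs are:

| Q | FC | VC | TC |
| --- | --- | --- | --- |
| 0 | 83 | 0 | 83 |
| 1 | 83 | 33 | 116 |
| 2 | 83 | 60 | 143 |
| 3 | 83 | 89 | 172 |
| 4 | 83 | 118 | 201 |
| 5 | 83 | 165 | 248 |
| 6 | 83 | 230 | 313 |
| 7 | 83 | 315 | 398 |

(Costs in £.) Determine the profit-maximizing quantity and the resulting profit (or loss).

Tabulate TR − TC: Q=0: -83; Q=1: -86; Q=2: -83; Q=3: -82; Q=4: -81; Q=5: -98; Q=6: -133; Q=7: -188.
Profit is maximized at Q = 4. AVC there is 118/4 = £29.50 ≤ P, so producing beats shutting down (which would give -£83).

Q = 4; profit = -£81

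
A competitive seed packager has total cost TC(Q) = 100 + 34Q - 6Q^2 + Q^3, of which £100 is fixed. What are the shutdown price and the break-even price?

Shutdown price = min AVC. AVC = 34 - 6Q + Q^2, with vertex at Q = 3 and minimum £25.
ATC = 100/Q + 34 - 6Q + Q^2. Setting dATC/dQ = −100/Q^2 − 6 + 2Q = 0 gives Q = 5 (since 2·5^3 − 6·5^2 = 100).
min ATC = 100/5 + 34 − 6·5 + 5^2 = £49. That is the break-even price.
For £25 ≤ P < £49 the firm produces at a loss; below £25 it shuts down.

Shutdown price = £25; break-even price = £49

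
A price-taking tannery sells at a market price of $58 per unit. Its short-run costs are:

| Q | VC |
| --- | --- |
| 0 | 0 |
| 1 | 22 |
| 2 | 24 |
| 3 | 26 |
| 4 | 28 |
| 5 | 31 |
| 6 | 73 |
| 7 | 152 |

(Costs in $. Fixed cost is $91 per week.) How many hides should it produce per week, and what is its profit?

Profit at each row (π = 58Q − TC): Q=0: -91; Q=1: -55; Q=2: 1; Q=3: 57; Q=4: 113; Q=5: 168; Q=6: 184; Q=7: 163.
Profit is maximized at Q = 6. AVC there is 73/6 = $12.17 ≤ P, so producing beats shutting down (which would give -$91).

Q = 6; profit = $184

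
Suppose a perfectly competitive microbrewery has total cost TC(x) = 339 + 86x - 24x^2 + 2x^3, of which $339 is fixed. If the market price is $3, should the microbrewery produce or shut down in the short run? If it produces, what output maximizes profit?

From TC, MC = TC'(x) = 86 - 48x + 6x^2 and AVC = VC/x = 86 - 24x + 2x^2.
AVC hits its minimum where MC = AVC, at x = 6, giving min AVC = 86 - 24·6 + 2·6^2 = $14.
Since P = $3 < min AVC = $14, price fails to cover variable cost at any output.
The firm minimizes its loss by shutting down and losing only its fixed cost of $339.

Shut down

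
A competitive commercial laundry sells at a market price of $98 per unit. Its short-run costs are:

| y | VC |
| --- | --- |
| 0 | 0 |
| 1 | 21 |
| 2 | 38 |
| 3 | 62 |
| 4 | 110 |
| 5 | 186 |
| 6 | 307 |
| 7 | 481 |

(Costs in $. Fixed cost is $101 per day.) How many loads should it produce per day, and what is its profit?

y = 5; profit = $203

Compute π = P·y − TC at each output: y=0: -101; y=1: -24; y=2: 57; y=3: 131; y=4: 181; y=5: 203; y=6: 180; y=7: 104.
Profit is maximized at y = 5. AVC there is 186/5 = $37.20 ≤ P, so producing beats shutting down (which would give -$101).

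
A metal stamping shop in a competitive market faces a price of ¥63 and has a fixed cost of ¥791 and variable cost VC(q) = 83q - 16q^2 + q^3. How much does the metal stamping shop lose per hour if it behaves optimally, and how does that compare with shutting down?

AVC = 83 - 16q + q^2 has its minimum ¥19 at q = 8; price ¥63 clears that bar, so the firm operates.
MC = 83 - 32q + 3q^2. Setting P = MC and taking the root on the rising branch gives q* = 10.
TR = 63·10 = 630. TC = 791 + 230 = 1021. Profit = 630 − 1021 = -¥391.
Shutting down would mean losing the fixed cost of ¥791, so operating at a loss of ¥391 is better by ¥400.

Profit = -¥391 at q = 10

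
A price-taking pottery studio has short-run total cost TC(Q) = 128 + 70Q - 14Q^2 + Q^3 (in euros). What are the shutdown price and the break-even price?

AVC = 70 - 14Q + Q^2; minimized at Q = 7, giving min AVC = €21. That is the shutdown price.
ATC = 128/Q + 70 - 14Q + Q^2. Setting dATC/dQ = −128/Q^2 − 14 + 2Q = 0 gives Q = 8 (since 2·8^3 − 14·8^2 = 128).
min ATC = 128/8 + 70 − 14·8 + 8^2 = €38. That is the break-even price.
Between these two prices the firm operates at a loss; above €38 it earns a profit.

Shutdown price = €21; break-even price = €38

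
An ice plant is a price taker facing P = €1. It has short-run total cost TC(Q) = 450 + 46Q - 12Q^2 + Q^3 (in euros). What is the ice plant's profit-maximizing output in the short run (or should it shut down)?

From TC, MC = TC'(Q) = 46 - 24Q + 3Q^2 and AVC = VC/Q = 46 - 12Q + Q^2.
AVC hits its minimum where MC = AVC, at Q = 6, giving min AVC = 46 - 12·6 + 6^2 = €10.
Since P = €1 < min AVC = €10, price fails to cover variable cost at any output.
Best response: produce nothing and absorb the €450 fixed cost.

Shut down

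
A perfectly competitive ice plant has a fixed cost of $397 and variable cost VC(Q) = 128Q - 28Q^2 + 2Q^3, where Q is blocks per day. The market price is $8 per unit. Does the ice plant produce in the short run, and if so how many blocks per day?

Shut down

Strip out fixed cost: VC = 128Q - 28Q^2 + 2Q^3. Then AVC = 128 - 28Q + 2Q^2 and MC = 128 - 56Q + 6Q^2.
AVC is minimized where dAVC/dQ = -28 + 4Q = 0, at Q = 7; min AVC = 128 - 28·7 + 2·7^2 = $30.
Since P = $8 < min AVC = $30, price fails to cover variable cost at any output.
Shutting down limits the loss to fixed cost, $397.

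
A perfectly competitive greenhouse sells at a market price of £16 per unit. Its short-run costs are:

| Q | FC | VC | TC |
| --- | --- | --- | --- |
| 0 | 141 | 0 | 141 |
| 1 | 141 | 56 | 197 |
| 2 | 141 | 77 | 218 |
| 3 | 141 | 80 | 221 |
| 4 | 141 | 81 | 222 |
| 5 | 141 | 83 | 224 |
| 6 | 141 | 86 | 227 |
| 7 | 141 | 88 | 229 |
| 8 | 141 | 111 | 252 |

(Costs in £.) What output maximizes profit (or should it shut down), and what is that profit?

Compute π = P·Q − TC at each output: Q=0: -141; Q=1: -181; Q=2: -186; Q=3: -173; Q=4: -158; Q=5: -144; Q=6: -131; Q=7: -117; Q=8: -124.
Profit is maximized at Q = 7. AVC there is 88/7 = £12.57 ≤ P, so producing beats shutting down (which would give -£141).

Q = 7; profit = -£117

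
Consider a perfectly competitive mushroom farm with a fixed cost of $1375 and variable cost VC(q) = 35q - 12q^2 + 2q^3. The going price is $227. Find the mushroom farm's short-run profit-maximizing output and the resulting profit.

AVC = 35 - 12q + 2q^2 has its minimum $17 at q = 3; price $227 clears that bar, so the firm operates.
With MC = 35 - 24q + 6q^2, P = MC on the upward-sloping part at q* = 8.
TR = 227·8 = 1816. TC = 1375 + 536 = 1911. Profit = 1816 − 1911 = -$95.
Shutting down would mean losing the fixed cost of $1375, so operating at a loss of $95 is better by $1280.

Profit = -$95 at q = 8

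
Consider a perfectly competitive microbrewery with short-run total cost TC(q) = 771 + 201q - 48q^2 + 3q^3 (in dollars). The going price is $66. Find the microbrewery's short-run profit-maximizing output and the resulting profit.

AVC = 201 - 48q + 3q^2 has its minimum $9 at q = 8; price $66 clears that bar, so the firm operates.
MC = 201 - 96q + 9q^2. Setting P = MC and taking the root on the rising branch gives q* = 9.
TR = 66·9 = 594. TC = 771 + 108 = 879. Profit = 594 − 879 = -$285.
By producing, the firm covers all variable cost plus $486 of fixed cost; shutting down would lose the full $771.

Profit = -$285 at q = 9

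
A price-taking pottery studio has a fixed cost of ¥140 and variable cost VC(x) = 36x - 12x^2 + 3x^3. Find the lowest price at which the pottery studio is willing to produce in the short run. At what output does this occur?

The shutdown price is the minimum of AVC. VC = 36x - 12x^2 + 3x^3, so AVC = 36 - 12x + 3x^2.
At the minimum of AVC, MC = AVC. MC = 36 - 24x + 9x^2; setting MC = AVC gives 6x^2 - 12x = 0, so x = 2. min AVC = 24.
For P < ¥24 the firm produces nothing.

¥24 per unit, at x = 2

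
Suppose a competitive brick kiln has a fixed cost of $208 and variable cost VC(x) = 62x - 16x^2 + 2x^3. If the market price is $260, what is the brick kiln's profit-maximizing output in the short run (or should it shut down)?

Variable cost is VC = 62x - 16x^2 + 2x^3, so AVC = VC/x = 62 - 16x + 2x^2 and MC = dTC/dx = 62 - 32x + 6x^2.
The AVC parabola has its vertex at x = 16/4 = 4, where AVC = 62 - 16·4 + 2·4^2 = $30.
Because $260 ≥ $30, revenue can cover variable cost; the firm operates.
P = MC gives -198 - 32x + 6x^2 = 0, with roots -11/3 and 9. Take the larger (rising MC): x* = 9.
Check: AVC at x = 9 is $80 ≤ P, so revenue covers variable cost.
Profit = P·x − TC = 260·9 − 928 = $1412.

Produce at x = 9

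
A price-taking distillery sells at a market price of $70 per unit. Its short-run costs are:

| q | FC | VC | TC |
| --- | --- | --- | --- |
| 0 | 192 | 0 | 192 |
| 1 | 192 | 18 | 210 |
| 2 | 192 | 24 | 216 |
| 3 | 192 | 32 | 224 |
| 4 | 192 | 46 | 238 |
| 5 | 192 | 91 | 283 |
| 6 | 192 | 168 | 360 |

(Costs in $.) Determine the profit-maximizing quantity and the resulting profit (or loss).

Tabulate TR − TC: q=0: -192; q=1: -140; q=2: -76; q=3: -14; q=4: 42; q=5: 67; q=6: 60.
Profit is maximized at q = 5. AVC there is 91/5 = $18.20 ≤ P, so producing beats shutting down (which would give -$192).

q = 5; profit = $67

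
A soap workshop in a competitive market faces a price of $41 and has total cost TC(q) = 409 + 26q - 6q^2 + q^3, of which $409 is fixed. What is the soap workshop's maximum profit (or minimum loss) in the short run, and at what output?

AVC = 26 - 6q + q^2; min AVC = $17 at q = 3. Since P = $41 ≥ min AVC, the firm produces.
MC = 26 - 12q + 3q^2. Setting P = MC and taking the root on the rising branch gives q* = 5.
TR = 41·5 = 205. TC = 409 + 105 = 514. Profit = 205 − 514 = -$309.
That loss of $309 beats the $409 the firm would lose by shutting down; producing recovers $100 of fixed cost.

Profit = -$309 at q = 5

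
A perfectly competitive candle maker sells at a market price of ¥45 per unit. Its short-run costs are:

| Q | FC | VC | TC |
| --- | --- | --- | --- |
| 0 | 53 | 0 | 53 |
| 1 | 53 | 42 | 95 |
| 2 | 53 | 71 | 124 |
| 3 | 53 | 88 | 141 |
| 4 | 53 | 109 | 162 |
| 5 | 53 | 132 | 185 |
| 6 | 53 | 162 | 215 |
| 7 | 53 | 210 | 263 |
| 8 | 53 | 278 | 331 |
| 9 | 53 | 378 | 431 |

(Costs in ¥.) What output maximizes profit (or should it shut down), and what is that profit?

Compute π = P·Q − TC at each output: Q=0: -53; Q=1: -50; Q=2: -34; Q=3: -6; Q=4: 18; Q=5: 40; Q=6: 55; Q=7: 52; Q=8: 29; Q=9: -26.
Profit is maximized at Q = 6. AVC there is 162/6 = ¥27 ≤ P, so producing beats shutting down (which would give -¥53).

Q = 6; profit = ¥55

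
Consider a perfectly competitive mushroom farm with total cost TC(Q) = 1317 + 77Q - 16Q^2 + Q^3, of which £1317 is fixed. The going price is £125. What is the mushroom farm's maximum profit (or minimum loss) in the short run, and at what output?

Profit = -£165 at Q = 12

AVC = 77 - 16Q + Q^2; min AVC = £13 at Q = 8. Since P = £125 ≥ min AVC, the firm produces.
MC = 77 - 32Q + 3Q^2. Setting P = MC and taking the root on the rising branch gives Q* = 12.
TR = 125·12 = 1500. TC = 1317 + 348 = 1665. Profit = 1500 − 1665 = -£165.
Shutting down would mean losing the fixed cost of £1317, so operating at a loss of £165 is better by £1152.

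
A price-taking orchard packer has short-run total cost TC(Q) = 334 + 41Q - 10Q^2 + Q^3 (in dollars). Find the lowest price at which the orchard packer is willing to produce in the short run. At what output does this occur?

The shutdown price is the minimum of AVC. VC = 41Q - 10Q^2 + Q^3, so AVC = 41 - 10Q + Q^2.
dAVC/dQ = -10 + 2Q = 0 gives Q = 5. min AVC = 41 - 10·5 + 5^2 = 16.
The firm shuts down for any P below $16.

$16 per unit, at Q = 5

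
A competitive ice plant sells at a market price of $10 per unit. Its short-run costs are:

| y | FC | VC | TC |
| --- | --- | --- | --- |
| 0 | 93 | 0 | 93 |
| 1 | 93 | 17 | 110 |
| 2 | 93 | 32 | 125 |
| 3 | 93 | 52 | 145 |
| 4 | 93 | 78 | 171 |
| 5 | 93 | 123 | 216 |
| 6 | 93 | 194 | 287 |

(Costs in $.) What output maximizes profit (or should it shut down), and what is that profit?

y = 0 (shut down); profit = -$93

Profit at each row (π = 10y − TC): y=0: -93; y=1: -100; y=2: -105; y=3: -115; y=4: -131; y=5: -166; y=6: -227.
Profit is highest at y = 0. Equivalently, the lowest AVC in the table is 32/2 ≈ $16 at y = 2, and P = $10 falls below it — price never covers variable cost, so the firm shuts down and loses only its fixed cost.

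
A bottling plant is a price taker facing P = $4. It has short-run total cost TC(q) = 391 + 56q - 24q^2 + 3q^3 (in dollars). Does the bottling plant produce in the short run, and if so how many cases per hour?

Shut down

From TC, MC = TC'(q) = 56 - 48q + 9q^2 and AVC = VC/q = 56 - 24q + 3q^2.
AVC hits its minimum where MC = AVC, at q = 4, giving min AVC = 56 - 24·4 + 3·4^2 = $8.
Since P = $4 < min AVC = $8, price fails to cover variable cost at any output.
The firm minimizes its loss by shutting down and losing only its fixed cost of $391.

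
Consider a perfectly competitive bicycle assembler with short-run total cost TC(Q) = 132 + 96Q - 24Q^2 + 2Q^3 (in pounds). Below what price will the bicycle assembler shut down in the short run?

Short-run supply begins at min AVC. From VC = 96Q - 24Q^2 + 2Q^3, AVC = 96 - 24Q + 2Q^2.
At the minimum of AVC, MC = AVC. MC = 96 - 48Q + 6Q^2; setting MC = AVC gives 4Q^2 - 24Q = 0, so Q = 6. min AVC = 24.
For P < £24 the firm produces nothing.

£24 per unit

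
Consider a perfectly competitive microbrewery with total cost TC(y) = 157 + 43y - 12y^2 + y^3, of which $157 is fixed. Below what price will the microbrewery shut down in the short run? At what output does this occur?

The firm shuts down when price falls below the minimum of average variable cost. AVC = VC/y = 43 - 12y + y^2.
dAVC/dy = -12 + 2y = 0 gives y = 6. min AVC = 43 - 12·6 + 6^2 = 7.
The firm shuts down for any P below $7.

$7 per unit, at y = 6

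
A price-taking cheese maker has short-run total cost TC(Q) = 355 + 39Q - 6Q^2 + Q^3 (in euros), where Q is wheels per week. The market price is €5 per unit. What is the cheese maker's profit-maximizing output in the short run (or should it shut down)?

Shut down

Variable cost is VC = 39Q - 6Q^2 + Q^3, so AVC = VC/Q = 39 - 6Q + Q^2 and MC = dTC/dQ = 39 - 12Q + 3Q^2.
AVC is minimized where dAVC/dQ = -6 + 2Q = 0, at Q = 3; min AVC = 39 - 6·3 + 3^2 = €30.
With P < min AVC (€5 < €30), every unit sold adds to the loss.
Shutting down limits the loss to fixed cost, €355.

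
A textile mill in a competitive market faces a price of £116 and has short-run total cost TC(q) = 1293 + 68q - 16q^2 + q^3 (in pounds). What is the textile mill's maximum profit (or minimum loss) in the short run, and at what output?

AVC = 68 - 16q + q^2 has its minimum £4 at q = 8; price £116 clears that bar, so the firm operates.
MC = 68 - 32q + 3q^2. Setting P = MC and taking the root on the rising branch gives q* = 12.
TR = 116·12 = 1392. TC = 1293 + 240 = 1533. Profit = 1392 − 1533 = -£141.
That loss of £141 beats the £1293 the firm would lose by shutting down; producing recovers £1152 of fixed cost.

Profit = -£141 at q = 12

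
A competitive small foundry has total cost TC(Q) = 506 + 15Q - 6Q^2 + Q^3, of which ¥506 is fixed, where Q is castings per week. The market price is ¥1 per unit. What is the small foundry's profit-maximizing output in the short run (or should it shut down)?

Strip out fixed cost: VC = 15Q - 6Q^2 + Q^3. Then AVC = 15 - 6Q + Q^2 and MC = 15 - 12Q + 3Q^2.
AVC is minimized where dAVC/dQ = -6 + 2Q = 0, at Q = 3; min AVC = 15 - 6·3 + 3^2 = ¥6.
P = ¥1 lies below min AVC = ¥6; no output level covers variable cost.
Best response: produce nothing and absorb the ¥506 fixed cost.

Shut down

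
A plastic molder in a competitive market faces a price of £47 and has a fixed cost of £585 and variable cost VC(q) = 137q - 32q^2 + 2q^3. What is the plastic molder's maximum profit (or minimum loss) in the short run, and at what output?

AVC = 137 - 32q + 2q^2 has its minimum £9 at q = 8; price £47 clears that bar, so the firm operates.
MC = 137 - 64q + 6q^2. Setting P = MC and taking the root on the rising branch gives q* = 9.
TR = 47·9 = 423. TC = 585 + 99 = 684. Profit = 423 − 684 = -£261.
That loss of £261 beats the £585 the firm would lose by shutting down; producing recovers £324 of fixed cost.

Profit = -£261 at q = 9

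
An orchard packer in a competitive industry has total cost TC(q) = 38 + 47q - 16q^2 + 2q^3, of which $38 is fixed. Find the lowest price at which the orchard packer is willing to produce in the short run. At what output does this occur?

The firm shuts down when price falls below the minimum of average variable cost. AVC = VC/q = 47 - 16q + 2q^2.
dAVC/dq = -16 + 4q = 0 gives q = 4. min AVC = 47 - 16·4 + 2·4^2 = 15.
So the shutdown price is $15.

$15 per unit, at q = 4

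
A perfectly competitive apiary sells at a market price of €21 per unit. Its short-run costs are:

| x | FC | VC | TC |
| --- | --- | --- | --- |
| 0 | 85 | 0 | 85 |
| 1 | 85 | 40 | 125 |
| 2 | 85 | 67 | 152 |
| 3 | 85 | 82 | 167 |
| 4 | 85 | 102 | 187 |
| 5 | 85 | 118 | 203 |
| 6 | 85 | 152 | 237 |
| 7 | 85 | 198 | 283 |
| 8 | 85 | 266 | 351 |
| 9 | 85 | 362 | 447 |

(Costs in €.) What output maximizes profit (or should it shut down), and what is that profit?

Compute π = P·x − TC at each output: x=0: -85; x=1: -104; x=2: -110; x=3: -104; x=4: -103; x=5: -98; x=6: -111; x=7: -136; x=8: -183; x=9: -258.
Profit is highest at x = 0. Equivalently, the lowest AVC in the table is 118/5 ≈ €23.60 at x = 5, and P = €21 falls below it — price never covers variable cost, so the firm shuts down and loses only its fixed cost.

x = 0 (shut down); profit = -€85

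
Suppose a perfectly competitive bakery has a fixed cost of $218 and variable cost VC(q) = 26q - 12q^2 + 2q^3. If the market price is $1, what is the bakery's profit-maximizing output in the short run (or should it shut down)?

Shut down

Variable cost is VC = 26q - 12q^2 + 2q^3, so AVC = VC/q = 26 - 12q + 2q^2 and MC = dTC/dq = 26 - 24q + 6q^2.
AVC is minimized where dAVC/dq = -12 + 4q = 0, at q = 3; min AVC = 26 - 12·3 + 2·3^2 = $8.
With P < min AVC ($1 < $8), every unit sold adds to the loss.
Shutting down limits the loss to fixed cost, $218.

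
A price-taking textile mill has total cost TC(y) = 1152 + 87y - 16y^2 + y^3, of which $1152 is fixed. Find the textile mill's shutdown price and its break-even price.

Shutdown price = $23; break-even price = $135

AVC = 87 - 16y + y^2; minimized at y = 8, giving min AVC = $23. That is the shutdown price.
ATC = 1152/y + 87 - 16y + y^2. Setting dATC/dy = −1152/y^2 − 16 + 2y = 0 gives y = 12 (since 2·12^3 − 16·12^2 = 1152).
min ATC = 1152/12 + 87 − 16·12 + 12^2 = $135. That is the break-even price.
For $23 ≤ P < $135 the firm produces at a loss; below $23 it shuts down.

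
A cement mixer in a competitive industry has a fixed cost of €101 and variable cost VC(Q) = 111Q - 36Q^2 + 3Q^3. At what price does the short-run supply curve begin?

€3 per unit

Short-run supply begins at min AVC. From VC = 111Q - 36Q^2 + 3Q^3, AVC = 111 - 36Q + 3Q^2.
At the minimum of AVC, MC = AVC. MC = 111 - 72Q + 9Q^2; setting MC = AVC gives 6Q^2 - 36Q = 0, so Q = 6. min AVC = 3.
So the shutdown price is €3.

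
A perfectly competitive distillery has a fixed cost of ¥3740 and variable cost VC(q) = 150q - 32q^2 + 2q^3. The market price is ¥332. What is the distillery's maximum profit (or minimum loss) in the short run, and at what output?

AVC = 150 - 32q + 2q^2 has its minimum ¥22 at q = 8; price ¥332 clears that bar, so the firm operates.
MC = 150 - 64q + 6q^2. Setting P = MC and taking the root on the rising branch gives q* = 13.
TR = 332·13 = 4316. TC = 3740 + 936 = 4676. Profit = 4316 − 4676 = -¥360.
That loss of ¥360 beats the ¥3740 the firm would lose by shutting down; producing recovers ¥3380 of fixed cost.

Profit = -¥360 at q = 13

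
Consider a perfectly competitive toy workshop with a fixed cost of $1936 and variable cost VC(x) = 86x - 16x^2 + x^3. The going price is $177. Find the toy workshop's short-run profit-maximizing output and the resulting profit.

Profit = -$246 at x = 13

AVC = 86 - 16x + x^2 has its minimum $22 at x = 8; price $177 clears that bar, so the firm operates.
MC = 86 - 32x + 3x^2. Setting P = MC and taking the root on the rising branch gives x* = 13.
TR = 177·13 = 2301. TC = 1936 + 611 = 2547. Profit = 2301 − 2547 = -$246.
Shutting down would mean losing the fixed cost of $1936, so operating at a loss of $246 is better by $1690.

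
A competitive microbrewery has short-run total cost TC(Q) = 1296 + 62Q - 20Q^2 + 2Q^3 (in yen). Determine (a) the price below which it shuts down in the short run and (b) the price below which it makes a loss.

AVC = 62 - 20Q + 2Q^2; minimized at Q = 5, giving min AVC = ¥12. That is the shutdown price.
ATC = 1296/Q + 62 - 20Q + 2Q^2. Setting dATC/dQ = −1296/Q^2 − 20 + 4Q = 0 gives Q = 9 (since 4·9^3 − 20·9^2 = 1296).
min ATC = 1296/9 + 62 − 20·9 + 2·9^2 = ¥188. That is the break-even price.
Between these two prices the firm operates at a loss; above ¥188 it earns a profit.

Shutdown price = ¥12; break-even price = ¥188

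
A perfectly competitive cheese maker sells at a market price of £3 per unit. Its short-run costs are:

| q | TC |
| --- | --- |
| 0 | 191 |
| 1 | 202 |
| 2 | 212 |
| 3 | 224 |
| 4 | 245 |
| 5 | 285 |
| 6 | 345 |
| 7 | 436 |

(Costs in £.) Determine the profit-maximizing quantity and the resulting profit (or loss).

Tabulate TR − TC: q=0: -191; q=1: -199; q=2: -206; q=3: -215; q=4: -233; q=5: -270; q=6: -327; q=7: -415.
Profit is highest at q = 0. Equivalently, the lowest AVC in the table is 21/2 ≈ £10.50 at q = 2, and P = £3 falls below it — price never covers variable cost, so the firm shuts down and loses only its fixed cost.

q = 0 (shut down); profit = -£191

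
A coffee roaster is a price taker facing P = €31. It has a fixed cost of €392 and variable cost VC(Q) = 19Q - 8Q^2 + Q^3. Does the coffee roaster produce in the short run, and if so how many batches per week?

Produce at Q = 6

Strip out fixed cost: VC = 19Q - 8Q^2 + Q^3. Then AVC = 19 - 8Q + Q^2 and MC = 19 - 16Q + 3Q^2.
AVC is minimized where dAVC/dQ = -8 + 2Q = 0, at Q = 4; min AVC = 19 - 8·4 + 4^2 = €3.
P = €31 exceeds min AVC = €3, so the firm stays open.
P = MC gives -12 - 16Q + 3Q^2 = 0, with roots -2/3 and 6. Take the larger (rising MC): Q* = 6.
Check: AVC at Q = 6 is €7 ≤ P, so revenue covers variable cost.
Profit = P·Q − TC = 31·6 − 434 = -€248, a loss, but smaller than the €392 fixed cost the firm would lose by shutting down.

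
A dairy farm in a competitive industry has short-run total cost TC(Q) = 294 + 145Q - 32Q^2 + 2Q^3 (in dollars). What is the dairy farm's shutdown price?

The firm shuts down when price falls below the minimum of average variable cost. AVC = VC/Q = 145 - 32Q + 2Q^2.
At the minimum of AVC, MC = AVC. MC = 145 - 64Q + 6Q^2; setting MC = AVC gives 4Q^2 - 32Q = 0, so Q = 8. min AVC = 17.
So the shutdown price is $17.

$17 per unit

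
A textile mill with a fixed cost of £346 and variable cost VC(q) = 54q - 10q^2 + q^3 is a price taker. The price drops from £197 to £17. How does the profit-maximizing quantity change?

AVC = 54 - 10q + q^2, minimized at q = 5 where min AVC = £29. MC = 54 - 20q + 3q^2.
With P = £197 above the shutdown price, P = MC gives q = 11.
At P = £17 < min AVC = £29, price no longer covers variable cost at any output, so the firm shuts down: q = 0.

Output falls from 11 to 0 (the firm shuts down)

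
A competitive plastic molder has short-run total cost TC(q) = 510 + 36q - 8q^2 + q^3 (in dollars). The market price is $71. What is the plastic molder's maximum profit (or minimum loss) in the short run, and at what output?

Profit = -$216 at q = 7

AVC = 36 - 8q + q^2 has its minimum $20 at q = 4; price $71 clears that bar, so the firm operates.
MC = 36 - 16q + 3q^2. Setting P = MC and taking the root on the rising branch gives q* = 7.
TR = 71·7 = 497. TC = 510 + 203 = 713. Profit = 497 − 713 = -$216.
Shutting down would mean losing the fixed cost of $510, so operating at a loss of $216 is better by $294.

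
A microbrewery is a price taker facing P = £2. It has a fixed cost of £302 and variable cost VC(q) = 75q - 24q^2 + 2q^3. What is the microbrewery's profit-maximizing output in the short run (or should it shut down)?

From TC, MC = TC'(q) = 75 - 48q + 6q^2 and AVC = VC/q = 75 - 24q + 2q^2.
AVC is minimized where dAVC/dq = -24 + 4q = 0, at q = 6; min AVC = 75 - 24·6 + 2·6^2 = £3.
Since P = £2 < min AVC = £3, price fails to cover variable cost at any output.
The firm minimizes its loss by shutting down and losing only its fixed cost of £302.

Shut down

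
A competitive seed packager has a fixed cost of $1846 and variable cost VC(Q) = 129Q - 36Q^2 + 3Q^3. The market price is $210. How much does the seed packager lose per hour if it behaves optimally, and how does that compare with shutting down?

Profit = -$388 at Q = 9

AVC = 129 - 36Q + 3Q^2 has its minimum $21 at Q = 6; price $210 clears that bar, so the firm operates.
MC = 129 - 72Q + 9Q^2. Setting P = MC and taking the root on the rising branch gives Q* = 9.
TR = 210·9 = 1890. TC = 1846 + 432 = 2278. Profit = 1890 − 2278 = -$388.
Shutting down would mean losing the fixed cost of $1846, so operating at a loss of $388 is better by $1458.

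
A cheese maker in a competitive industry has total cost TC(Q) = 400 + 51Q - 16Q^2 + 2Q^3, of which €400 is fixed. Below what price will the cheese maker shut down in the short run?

The shutdown price is the minimum of AVC. VC = 51Q - 16Q^2 + 2Q^3, so AVC = 51 - 16Q + 2Q^2.
dAVC/dQ = -16 + 4Q = 0 gives Q = 4. min AVC = 51 - 16·4 + 2·4^2 = 19.
The firm shuts down for any P below €19.

€19 per unit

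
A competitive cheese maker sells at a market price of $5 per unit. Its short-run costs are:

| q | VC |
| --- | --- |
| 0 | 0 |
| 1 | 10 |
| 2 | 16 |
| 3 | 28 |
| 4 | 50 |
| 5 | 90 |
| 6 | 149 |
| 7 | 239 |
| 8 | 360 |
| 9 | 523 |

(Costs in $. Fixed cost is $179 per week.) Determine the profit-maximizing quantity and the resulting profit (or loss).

Compute π = P·q − TC at each output: q=0: -179; q=1: -184; q=2: -185; q=3: -192; q=4: -209; q=5: -244; q=6: -298; q=7: -383; q=8: -499; q=9: -657.
Profit is highest at q = 0. Equivalently, the lowest AVC in the table is 16/2 ≈ $8 at q = 2, and P = $5 falls below it — price never covers variable cost, so the firm shuts down and loses only its fixed cost.

q = 0 (shut down); profit = -$179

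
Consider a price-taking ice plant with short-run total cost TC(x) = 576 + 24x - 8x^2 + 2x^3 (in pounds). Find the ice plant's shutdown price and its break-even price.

AVC = 24 - 8x + 2x^2; minimized at x = 2, giving min AVC = £16. That is the shutdown price.
ATC = 576/x + 24 - 8x + 2x^2. Setting dATC/dx = −576/x^2 − 8 + 4x = 0 gives x = 6 (since 4·6^3 − 8·6^2 = 576).
min ATC = 576/6 + 24 − 8·6 + 2·6^2 = £144. That is the break-even price.
For £16 ≤ P < £144 the firm produces at a loss; below £16 it shuts down.

Shutdown price = £16; break-even price = £144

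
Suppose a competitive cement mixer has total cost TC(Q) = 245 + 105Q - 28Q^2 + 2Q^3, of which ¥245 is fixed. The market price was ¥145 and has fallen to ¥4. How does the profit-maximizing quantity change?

Output falls from 10 to 0 (the firm shuts down)

MC = 105 - 56Q + 6Q^2; the shutdown threshold is min AVC = ¥7 (at Q = 7).
At P = ¥145 ≥ min AVC, set P = MC on the rising branch: Q = 10.
At P = ¥4 < min AVC = ¥7, price no longer covers variable cost at any output, so the firm shuts down: Q = 0.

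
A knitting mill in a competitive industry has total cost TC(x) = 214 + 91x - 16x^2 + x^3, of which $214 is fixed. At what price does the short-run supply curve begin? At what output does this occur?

$27 per unit, at x = 8

The firm shuts down when price falls below the minimum of average variable cost. AVC = VC/x = 91 - 16x + x^2.
dAVC/dx = -16 + 2x = 0 gives x = 8. min AVC = 91 - 16·8 + 8^2 = 27.
For P < $27 the firm produces nothing.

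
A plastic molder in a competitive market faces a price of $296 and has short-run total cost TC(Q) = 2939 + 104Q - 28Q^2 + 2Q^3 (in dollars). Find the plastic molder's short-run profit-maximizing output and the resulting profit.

Profit = -$59 at Q = 12

AVC = 104 - 28Q + 2Q^2; min AVC = $6 at Q = 7. Since P = $296 ≥ min AVC, the firm produces.
MC = 104 - 56Q + 6Q^2. Setting P = MC and taking the root on the rising branch gives Q* = 12.
TR = 296·12 = 3552. TC = 2939 + 672 = 3611. Profit = 3552 − 3611 = -$59.
By producing, the firm covers all variable cost plus $2880 of fixed cost; shutting down would lose the full $2939.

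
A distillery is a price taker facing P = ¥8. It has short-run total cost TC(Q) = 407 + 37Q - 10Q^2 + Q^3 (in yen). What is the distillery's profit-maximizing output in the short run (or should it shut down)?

Strip out fixed cost: VC = 37Q - 10Q^2 + Q^3. Then AVC = 37 - 10Q + Q^2 and MC = 37 - 20Q + 3Q^2.
AVC is minimized where dAVC/dQ = -10 + 2Q = 0, at Q = 5; min AVC = 37 - 10·5 + 5^2 = ¥12.
P = ¥8 lies below min AVC = ¥12; no output level covers variable cost.
Best response: produce nothing and absorb the ¥407 fixed cost.

Shut down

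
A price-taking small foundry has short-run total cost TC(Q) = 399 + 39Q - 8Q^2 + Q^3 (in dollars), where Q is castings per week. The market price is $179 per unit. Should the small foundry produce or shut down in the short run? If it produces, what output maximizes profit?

Variable cost is VC = 39Q - 8Q^2 + Q^3, so AVC = VC/Q = 39 - 8Q + Q^2 and MC = dTC/dQ = 39 - 16Q + 3Q^2.
The AVC parabola has its vertex at Q = 8/2 = 4, where AVC = 39 - 8·4 + 4^2 = $23.
P = $179 exceeds min AVC = $23, so the firm stays open.
P = MC gives -140 - 16Q + 3Q^2 = 0, with roots -14/3 and 10. Take the larger (rising MC): Q* = 10.
Check: AVC at Q = 10 is $59 ≤ P, so revenue covers variable cost.
Profit = P·Q − TC = 179·10 − 989 = $801.

Produce at Q = 10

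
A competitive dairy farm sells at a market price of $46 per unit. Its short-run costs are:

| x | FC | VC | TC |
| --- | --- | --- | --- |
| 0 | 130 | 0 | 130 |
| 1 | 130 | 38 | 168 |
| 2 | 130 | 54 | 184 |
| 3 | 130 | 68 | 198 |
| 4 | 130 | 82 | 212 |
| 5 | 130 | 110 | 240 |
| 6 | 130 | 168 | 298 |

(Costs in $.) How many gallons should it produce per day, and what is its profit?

x = 5; profit = -$10

Tabulate TR − TC: x=0: -130; x=1: -122; x=2: -92; x=3: -60; x=4: -28; x=5: -10; x=6: -22.
Profit is maximized at x = 5. AVC there is 110/5 = $22 ≤ P, so producing beats shutting down (which would give -$130).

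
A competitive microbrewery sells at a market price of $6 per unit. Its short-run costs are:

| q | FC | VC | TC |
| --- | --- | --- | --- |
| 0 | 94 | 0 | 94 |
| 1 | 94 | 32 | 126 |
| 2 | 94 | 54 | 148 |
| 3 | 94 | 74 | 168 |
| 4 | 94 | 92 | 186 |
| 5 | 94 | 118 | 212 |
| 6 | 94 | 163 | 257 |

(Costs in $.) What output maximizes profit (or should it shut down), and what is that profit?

q = 0 (shut down); profit = -$94

Compute π = P·q − TC at each output: q=0: -94; q=1: -120; q=2: -136; q=3: -150; q=4: -162; q=5: -182; q=6: -221.
Profit is highest at q = 0. Equivalently, the lowest AVC in the table is 92/4 ≈ $23 at q = 4, and P = $6 falls below it — price never covers variable cost, so the firm shuts down and loses only its fixed cost.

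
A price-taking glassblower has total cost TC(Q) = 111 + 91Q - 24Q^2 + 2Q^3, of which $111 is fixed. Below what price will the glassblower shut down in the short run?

$19 per unit

Short-run supply begins at min AVC. From VC = 91Q - 24Q^2 + 2Q^3, AVC = 91 - 24Q + 2Q^2.
dAVC/dQ = -24 + 4Q = 0 gives Q = 6. min AVC = 91 - 24·6 + 2·6^2 = 19.
For P < $19 the firm produces nothing.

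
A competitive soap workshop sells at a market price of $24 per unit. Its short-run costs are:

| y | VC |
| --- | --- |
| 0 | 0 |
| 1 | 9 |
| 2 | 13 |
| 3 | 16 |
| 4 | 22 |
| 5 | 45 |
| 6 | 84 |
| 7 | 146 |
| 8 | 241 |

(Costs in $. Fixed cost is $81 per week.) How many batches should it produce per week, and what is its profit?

Compute π = P·y − TC at each output: y=0: -81; y=1: -66; y=2: -46; y=3: -25; y=4: -7; y=5: -6; y=6: -21; y=7: -59; y=8: -130.
Profit is maximized at y = 5. AVC there is 45/5 = $9 ≤ P, so producing beats shutting down (which would give -$81).

y = 5; profit = -$6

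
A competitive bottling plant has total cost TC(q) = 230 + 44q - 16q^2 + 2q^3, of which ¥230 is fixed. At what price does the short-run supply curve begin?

Short-run supply begins at min AVC. From VC = 44q - 16q^2 + 2q^3, AVC = 44 - 16q + 2q^2.
dAVC/dq = -16 + 4q = 0 gives q = 4. min AVC = 44 - 16·4 + 2·4^2 = 12.
The firm shuts down for any P below ¥12.

¥12 per unit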